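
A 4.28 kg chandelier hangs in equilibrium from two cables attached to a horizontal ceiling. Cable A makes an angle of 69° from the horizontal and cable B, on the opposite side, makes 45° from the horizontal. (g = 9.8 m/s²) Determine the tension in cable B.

Weight W = 4.28 × 9.8 = 41.94 N acts straight down.
Horizontal: T_A cos 69° = T_B cos 45°  →  T_A = 1.973 T_B.
Vertical: T_A sin 69° + T_B sin 45° = 41.94.
Substituting the horizontal relation into the vertical equation gives 2.549 T_B = 41.94, so T_B = 16.45 N.

T_B ≈ 16.5 N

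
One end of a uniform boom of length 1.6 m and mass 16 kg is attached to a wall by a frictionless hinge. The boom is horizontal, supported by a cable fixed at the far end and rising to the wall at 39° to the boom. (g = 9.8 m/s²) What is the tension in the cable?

Take torques about the hinge: T sin 39° · 1.6 = 16×9.8×0.8 = 125.44 N·m.
So T = 125.44 / (0.6293 × 1.6) = 124.58 N.

T ≈ 125 N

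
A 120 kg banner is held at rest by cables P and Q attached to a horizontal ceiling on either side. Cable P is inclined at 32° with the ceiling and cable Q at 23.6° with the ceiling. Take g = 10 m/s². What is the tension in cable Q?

Weight W = 120 × 10 = 1200 N acts straight down.
Horizontal: T_P cos 32° = T_Q cos 23.6°  →  T_P = 1.081 T_Q.
Vertical: T_P sin 32° + T_Q sin 23.6° = 1200.
Substituting the horizontal relation into the vertical equation gives 0.973 T_Q = 1200, so T_Q = 1233 N.

T_Q ≈ 1230 N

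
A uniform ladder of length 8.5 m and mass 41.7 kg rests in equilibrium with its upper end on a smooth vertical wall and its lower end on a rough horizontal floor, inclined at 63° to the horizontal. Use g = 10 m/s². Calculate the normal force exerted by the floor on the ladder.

ΣF_y = 0: N_floor = 41.7×10 = 417 N.

N_floor ≈ 417 N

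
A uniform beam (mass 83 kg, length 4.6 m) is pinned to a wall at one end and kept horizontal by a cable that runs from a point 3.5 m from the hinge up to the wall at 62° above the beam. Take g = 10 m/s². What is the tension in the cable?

T ≈ 618 N

Take torques about the hinge: T sin 62° · 3.5 = 83×10×2.3 = 1909 N·m.
So T = 1909 / (0.8829 × 3.5) = 617.74 N.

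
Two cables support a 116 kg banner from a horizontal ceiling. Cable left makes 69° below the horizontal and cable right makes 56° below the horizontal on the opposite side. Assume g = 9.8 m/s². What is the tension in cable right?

Weight W = 116 × 9.8 = 1137 N acts straight down.
Horizontal: T_left cos 69° = T_right cos 56°  →  T_left = 1.56 T_right.
Vertical: T_left sin 69° + T_right sin 56° = 1137.
Substituting the horizontal relation into the vertical equation gives 2.286 T_right = 1137, so T_right = 497.3 N.

T_right ≈ 497 N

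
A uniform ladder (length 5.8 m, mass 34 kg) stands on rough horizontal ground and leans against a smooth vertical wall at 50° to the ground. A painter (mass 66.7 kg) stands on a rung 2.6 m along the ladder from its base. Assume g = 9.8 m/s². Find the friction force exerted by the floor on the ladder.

Torques about the foot: N_wall · 5.8 sin 50° = 34×9.8×2.9 cos 50° + 66.7×9.8×2.6 cos 50° → N_wall = 385.67 N.
ΣF_x = 0: f_floor = N_wall = 385.67 N.

f ≈ 386 N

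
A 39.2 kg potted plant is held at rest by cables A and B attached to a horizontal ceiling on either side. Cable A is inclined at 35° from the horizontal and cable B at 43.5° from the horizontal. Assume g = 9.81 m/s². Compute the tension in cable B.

Weight W = 39.2 × 9.81 = 384.6 N acts straight down.
Horizontal: T_A cos 35° = T_B cos 43.5°  →  T_A = 0.8855 T_B.
Vertical: T_A sin 35° + T_B sin 43.5° = 384.6.
Substituting the horizontal relation into the vertical equation gives 1.196 T_B = 384.6, so T_B = 321.5 N.

T_B ≈ 321 N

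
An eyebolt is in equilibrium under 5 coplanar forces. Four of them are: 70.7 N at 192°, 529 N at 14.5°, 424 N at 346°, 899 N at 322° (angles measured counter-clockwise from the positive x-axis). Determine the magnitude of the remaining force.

Sum the known components: ΣF_x = 1563 N, ΣF_y = -538.3 N.
For equilibrium the remaining force must supply (−ΣF_x, −ΣF_y) = (-1563, 538.3) N.
Magnitude = √((-1563)² + (538.3)²) = 1653 N; direction = atan2(538.3, -1563) = 161.0°.

F ≈ 1650 N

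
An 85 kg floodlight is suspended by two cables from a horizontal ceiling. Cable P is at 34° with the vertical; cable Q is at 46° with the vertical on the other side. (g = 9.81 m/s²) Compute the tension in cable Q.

T_Q ≈ 473 N

Angles from the horizontal: cable P is 90° − 34° = 56°, cable Q is 90° − 46° = 44°.
Weight W = 85 × 9.81 = 833.9 N acts straight down.
Horizontal: T_P cos 56° = T_Q cos 44°  →  T_P = 1.286 T_Q.
Vertical: T_P sin 56° + T_Q sin 44° = 833.9.
Substituting the horizontal relation into the vertical equation gives 1.761 T_Q = 833.9, so T_Q = 473.5 N.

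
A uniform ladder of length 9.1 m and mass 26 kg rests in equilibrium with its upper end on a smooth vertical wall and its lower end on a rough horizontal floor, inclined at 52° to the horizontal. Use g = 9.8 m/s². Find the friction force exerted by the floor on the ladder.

f ≈ 99.5 N

Torques about the foot: N_wall · 9.1 sin 52° = 26×9.8×4.55 cos 52° → N_wall = 99.536 N.
ΣF_x = 0: f_floor = N_wall = 99.536 N.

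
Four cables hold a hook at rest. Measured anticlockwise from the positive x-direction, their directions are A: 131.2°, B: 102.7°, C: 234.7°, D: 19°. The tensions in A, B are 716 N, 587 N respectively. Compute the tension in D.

Resolve: ΣF_x = 716 cos 131.2° + 587 cos 102.7° + T_C cos 234.7° + T_D cos 19° = 0.
        ΣF_y = 716 sin 131.2° + 587 sin 102.7° + T_C sin 234.7° + T_D sin 19° = 0.
The known terms sum to (-600.7, 1111) N, so -0.5779 T_C + 0.9455 T_D = 600.7 and -0.8161 T_C + 0.3256 T_D = -1111.
Solving simultaneously: T_C = 2136 N, T_D = 1941 N.

T_D ≈ 1940 N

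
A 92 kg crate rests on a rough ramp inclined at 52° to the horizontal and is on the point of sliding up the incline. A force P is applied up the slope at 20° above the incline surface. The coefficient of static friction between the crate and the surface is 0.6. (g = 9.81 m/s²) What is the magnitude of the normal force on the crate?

N ≈ 244 N

On the verge of sliding up the incline, friction equals μN and acts down the slope.
Perpendicular: N + P sin 20° = W cos 52° = 555.6 N.
Along incline: P cos 20° = W sin 52° + μN  with W sin 52° = 711.2 N.
Solving the pair for P and N: P = 912.4 N, N = 243.6 N (and f = μN = 146.2 N).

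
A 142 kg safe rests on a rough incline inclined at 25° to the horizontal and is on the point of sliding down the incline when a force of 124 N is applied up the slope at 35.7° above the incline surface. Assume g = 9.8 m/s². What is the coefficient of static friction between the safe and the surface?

μ ≈ 0.410

On the verge of sliding down the incline, friction is at its maximum μN and acts up the slope.
Perpendicular to incline: N = W cos 25° − P sin 35.7° = 1261 − 72.36 = 1189 N.
Along incline: P cos 35.7° + μN = W sin 25° → μ = (W sin 25° − P cos 35.7°) / N = 0.41.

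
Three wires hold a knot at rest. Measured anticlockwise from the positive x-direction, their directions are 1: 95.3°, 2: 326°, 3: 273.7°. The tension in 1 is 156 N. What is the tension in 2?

T_2 ≈ 5.51 N

Resolve: ΣF_x = 156 cos 95.3° + T_2 cos 326° + T_3 cos 273.7° = 0.
        ΣF_y = 156 sin 95.3° + T_2 sin 326° + T_3 sin 273.7° = 0.
The known terms sum to (-14.41, 155.3) N, so 0.8290 T_2 + 0.0645 T_3 = 14.41 and -0.5592 T_2 − 0.9979 T_3 = -155.3.
Solving simultaneously: T_2 = 5.505 N, T_3 = 152.6 N.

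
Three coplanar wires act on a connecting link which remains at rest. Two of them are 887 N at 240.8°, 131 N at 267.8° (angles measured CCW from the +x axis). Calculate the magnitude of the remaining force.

Sum the known components: ΣF_x = -437.8 N, ΣF_y = -905.2 N.
For equilibrium the remaining force must supply (−ΣF_x, −ΣF_y) = (437.8, 905.2) N.
Magnitude = √((437.8)² + (905.2)²) = 1005 N; direction = atan2(905.2, 437.8) = 64.2°.

F ≈ 1010 N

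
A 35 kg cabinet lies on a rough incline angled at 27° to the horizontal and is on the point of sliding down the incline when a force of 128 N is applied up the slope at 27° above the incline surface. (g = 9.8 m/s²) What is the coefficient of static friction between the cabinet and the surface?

μ ≈ 0.168

On the verge of sliding down the incline, friction is at its maximum μN and acts up the slope.
Perpendicular to incline: N = W cos 27° − P sin 27° = 305.6 − 58.11 = 247.5 N.
Along incline: P cos 27° + μN = W sin 27° → μ = (W sin 27° − P cos 27°) / N = 0.1684.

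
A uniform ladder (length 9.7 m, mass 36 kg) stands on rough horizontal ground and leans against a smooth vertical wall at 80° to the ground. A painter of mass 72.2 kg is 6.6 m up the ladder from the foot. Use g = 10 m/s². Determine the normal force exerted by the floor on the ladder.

ΣF_y = 0: N_floor = 36×10 + 72.2×10 = 1082 N.

N_floor ≈ 1080 N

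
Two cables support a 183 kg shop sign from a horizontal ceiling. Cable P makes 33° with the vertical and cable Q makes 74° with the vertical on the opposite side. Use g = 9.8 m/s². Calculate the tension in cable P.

T_P ≈ 1800 N

Angles from the horizontal: cable P is 90° − 33° = 57°, cable Q is 90° − 74° = 16°.
Weight W = 183 × 9.8 = 1793 N acts straight down.
Horizontal: T_P cos 57° = T_Q cos 16°  →  T_Q = 0.5666 T_P.
Vertical: T_P sin 57° + T_Q sin 16° = 1793.
Substituting the horizontal relation into the vertical equation gives 0.9948 T_P = 1793, so T_P = 1803 N.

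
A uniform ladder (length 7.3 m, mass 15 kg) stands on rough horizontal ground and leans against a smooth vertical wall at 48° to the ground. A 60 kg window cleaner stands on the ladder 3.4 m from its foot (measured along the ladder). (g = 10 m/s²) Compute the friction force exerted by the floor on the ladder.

Torques about the foot: N_wall · 7.3 sin 48° = 15×10×3.65 cos 48° + 60×10×3.4 cos 48° → N_wall = 319.15 N.
ΣF_x = 0: f_floor = N_wall = 319.15 N.

f ≈ 319 N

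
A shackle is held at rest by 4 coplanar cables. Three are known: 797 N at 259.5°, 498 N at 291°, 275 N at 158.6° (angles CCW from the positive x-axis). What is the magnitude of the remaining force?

F ≈ 1170 N

Sum the known components: ΣF_x = -222.8 N, ΣF_y = -1148 N.
For equilibrium the remaining force must supply (−ΣF_x, −ΣF_y) = (222.8, 1148) N.
Magnitude = √((222.8)² + (1148)²) = 1170 N; direction = atan2(1148, 222.8) = 79.0°.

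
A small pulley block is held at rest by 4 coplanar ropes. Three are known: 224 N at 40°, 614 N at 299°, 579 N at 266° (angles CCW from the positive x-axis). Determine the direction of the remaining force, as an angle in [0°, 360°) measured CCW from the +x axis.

Sum the known components: ΣF_x = 428.9 N, ΣF_y = -970.6 N.
For equilibrium the remaining force must supply (−ΣF_x, −ΣF_y) = (-428.9, 970.6) N.
Magnitude = √((-428.9)² + (970.6)²) = 1061 N; direction = atan2(970.6, -428.9) = 113.8°.

θ ≈ 114°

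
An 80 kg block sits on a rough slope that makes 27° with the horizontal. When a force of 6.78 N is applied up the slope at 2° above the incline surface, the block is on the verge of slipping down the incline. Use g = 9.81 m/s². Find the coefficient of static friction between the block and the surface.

μ ≈ 0.500

On the verge of sliding down the incline, friction is at its maximum μN and acts up the slope.
Perpendicular to incline: N = W cos 27° − P sin 2° = 699.3 − 0.2366 = 699 N.
Along incline: P cos 2° + μN = W sin 27° → μ = (W sin 27° − P cos 2°) / N = 0.5.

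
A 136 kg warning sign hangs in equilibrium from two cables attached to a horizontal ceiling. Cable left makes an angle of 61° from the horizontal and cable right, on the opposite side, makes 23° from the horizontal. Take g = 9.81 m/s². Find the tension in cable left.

Weight W = 136 × 9.81 = 1334 N acts straight down.
Horizontal: T_left cos 61° = T_right cos 23°  →  T_right = 0.5267 T_left.
Vertical: T_left sin 61° + T_right sin 23° = 1334.
Substituting the horizontal relation into the vertical equation gives 1.08 T_left = 1334, so T_left = 1235 N.

T_left ≈ 1230 N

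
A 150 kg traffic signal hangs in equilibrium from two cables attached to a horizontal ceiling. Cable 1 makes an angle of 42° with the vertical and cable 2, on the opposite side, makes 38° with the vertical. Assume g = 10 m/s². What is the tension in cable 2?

Angles from the horizontal: cable 1 is 90° − 42° = 48°, cable 2 is 90° − 38° = 52°.
Weight W = 150 × 10 = 1500 N acts straight down.
Horizontal: T_1 cos 48° = T_2 cos 52°  →  T_1 = 0.9201 T_2.
Vertical: T_1 sin 48° + T_2 sin 52° = 1500.
Substituting the horizontal relation into the vertical equation gives 1.472 T_2 = 1500, so T_2 = 1019 N.

T_2 ≈ 1020 N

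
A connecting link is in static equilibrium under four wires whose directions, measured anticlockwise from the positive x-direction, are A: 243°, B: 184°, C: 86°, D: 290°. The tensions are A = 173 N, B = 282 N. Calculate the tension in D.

Resolve: ΣF_x = 173 cos 243° + 282 cos 184° + T_C cos 86° + T_D cos 290° = 0.
        ΣF_y = 173 sin 243° + 282 sin 184° + T_C sin 86° + T_D sin 290° = 0.
The known terms sum to (-359.9, -173.8) N, so 0.0698 T_C + 0.3420 T_D = 359.9 and 0.9976 T_C − 0.9397 T_D = 173.8.
Solving simultaneously: T_C = 977.5 N, T_D = 852.8 N.

T_D ≈ 853 N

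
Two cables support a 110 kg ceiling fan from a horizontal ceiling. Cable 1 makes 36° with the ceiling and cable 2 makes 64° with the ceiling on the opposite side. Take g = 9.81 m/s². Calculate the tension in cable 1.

Weight W = 110 × 9.81 = 1079 N acts straight down.
Horizontal: T_1 cos 36° = T_2 cos 64°  →  T_2 = 1.846 T_1.
Vertical: T_1 sin 36° + T_2 sin 64° = 1079.
Substituting the horizontal relation into the vertical equation gives 2.247 T_1 = 1079, so T_1 = 480.3 N.

T_1 ≈ 480 N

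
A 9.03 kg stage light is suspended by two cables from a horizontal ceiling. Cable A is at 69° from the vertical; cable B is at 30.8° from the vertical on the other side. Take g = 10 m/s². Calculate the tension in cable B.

Angles from the horizontal: cable A is 90° − 69° = 21°, cable B is 90° − 30.8° = 59.2°.
Weight W = 9.03 × 10 = 90.3 N acts straight down.
Horizontal: T_A cos 21° = T_B cos 59.2°  →  T_A = 0.5485 T_B.
Vertical: T_A sin 21° + T_B sin 59.2° = 90.3.
Substituting the horizontal relation into the vertical equation gives 1.056 T_B = 90.3, so T_B = 85.55 N.

T_B ≈ 85.6 N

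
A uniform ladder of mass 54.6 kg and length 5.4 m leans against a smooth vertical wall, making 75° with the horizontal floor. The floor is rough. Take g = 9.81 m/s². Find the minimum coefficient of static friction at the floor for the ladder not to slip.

ΣF_y = 0: N_floor = 54.6×9.81 = 535.63 N.
Torques about the foot: N_wall · 5.4 sin 75° = 54.6×9.81×2.7 cos 75° → N_wall = 71.76 N.
ΣF_x = 0: f_floor = N_wall = 71.76 N.
μ_min = f_floor / N_floor = 71.76 / 535.63 = 0.134.

μ_min ≈ 0.134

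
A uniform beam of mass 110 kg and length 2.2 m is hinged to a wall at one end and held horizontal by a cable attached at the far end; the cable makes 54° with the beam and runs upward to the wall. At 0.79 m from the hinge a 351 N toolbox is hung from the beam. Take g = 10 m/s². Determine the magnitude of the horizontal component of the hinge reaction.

Take torques about the hinge: T sin 54° · 2.2 = 110×10×1.1 + 351×0.79 = 1487.3 N·m.
So T = 1487.3 / (0.8090 × 2.2) = 835.63 N.
ΣF_x = 0: H_x = T cos 54° = 491.17 N.

H_x ≈ 491 N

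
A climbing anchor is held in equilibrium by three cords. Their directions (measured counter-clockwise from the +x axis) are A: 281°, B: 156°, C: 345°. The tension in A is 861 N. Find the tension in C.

Resolve: ΣF_x = 861 cos 281° + T_B cos 156° + T_C cos 345° = 0.
        ΣF_y = 861 sin 281° + T_B sin 156° + T_C sin 345° = 0.
The known terms sum to (164.3, -845.2) N, so -0.9135 T_B + 0.9659 T_C = -164.3 and 0.4067 T_B − 0.2588 T_C = 845.2.
Solving simultaneously: T_B = 4947 N, T_C = 4509 N.

T_C ≈ 4510 N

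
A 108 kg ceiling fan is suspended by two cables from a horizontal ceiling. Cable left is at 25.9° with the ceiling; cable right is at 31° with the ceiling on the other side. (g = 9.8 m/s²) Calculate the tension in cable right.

T_right ≈ 1140 N

Weight W = 108 × 9.8 = 1058 N acts straight down.
Horizontal: T_left cos 25.9° = T_right cos 31°  →  T_left = 0.9529 T_right.
Vertical: T_left sin 25.9° + T_right sin 31° = 1058.
Substituting the horizontal relation into the vertical equation gives 0.9313 T_right = 1058, so T_right = 1137 N.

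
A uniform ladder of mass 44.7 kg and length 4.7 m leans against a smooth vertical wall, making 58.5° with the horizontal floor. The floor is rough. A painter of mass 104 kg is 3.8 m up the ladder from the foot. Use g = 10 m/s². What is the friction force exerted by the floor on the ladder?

f ≈ 652 N

Torques about the foot: N_wall · 4.7 sin 58.5° = 44.7×10×2.35 cos 58.5° + 104×10×3.8 cos 58.5° → N_wall = 652.24 N.
ΣF_x = 0: f_floor = N_wall = 652.24 N.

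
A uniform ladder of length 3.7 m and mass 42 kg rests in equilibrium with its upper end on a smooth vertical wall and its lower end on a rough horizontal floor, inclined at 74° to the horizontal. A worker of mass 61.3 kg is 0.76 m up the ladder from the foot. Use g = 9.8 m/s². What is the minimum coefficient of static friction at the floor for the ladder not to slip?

ΣF_y = 0: N_floor = 42×9.8 + 61.3×9.8 = 1012.3 N.
Torques about the foot: N_wall · 3.7 sin 74° = 42×9.8×1.85 cos 74° + 61.3×9.8×0.76 cos 74° → N_wall = 94.395 N.
ΣF_x = 0: f_floor = N_wall = 94.395 N.
μ_min = f_floor / N_floor = 94.395 / 1012.3 = 0.09324.

μ_min ≈ 0.0932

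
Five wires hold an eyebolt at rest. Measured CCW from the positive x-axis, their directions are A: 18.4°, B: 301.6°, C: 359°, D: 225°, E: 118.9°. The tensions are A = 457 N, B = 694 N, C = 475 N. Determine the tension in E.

Resolve: ΣF_x = 457 cos 18.4° + 694 cos 301.6° + 475 cos 359° + T_D cos 225° + T_E cos 118.9° = 0.
        ΣF_y = 457 sin 18.4° + 694 sin 301.6° + 475 sin 359° + T_D sin 225° + T_E sin 118.9° = 0.
The known terms sum to (1272, -455.1) N, so -0.7071 T_D − 0.4833 T_E = -1272 and -0.7071 T_D + 0.8755 T_E = 455.1.
Solving simultaneously: T_D = 930.3 N, T_E = 1271 N.

T_E ≈ 1270 N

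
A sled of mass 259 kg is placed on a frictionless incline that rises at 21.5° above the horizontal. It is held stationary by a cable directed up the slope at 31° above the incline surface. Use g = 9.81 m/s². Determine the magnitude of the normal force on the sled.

N ≈ 1800 N

Take axes along and perpendicular to the incline. Weight components: W sin 21.5° = 931.2 N down-slope, W cos 21.5° = 2364 N into the surface.
Along incline: T cos 31° = W sin 21.5° → T = 1086 N.
Perpendicular: N = W cos 21.5° − T sin 31° = 1804 N.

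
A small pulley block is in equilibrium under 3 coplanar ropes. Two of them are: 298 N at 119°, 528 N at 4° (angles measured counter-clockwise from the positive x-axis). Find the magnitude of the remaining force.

Sum the known components: ΣF_x = 382.2 N, ΣF_y = 297.5 N.
For equilibrium the remaining force must supply (−ΣF_x, −ΣF_y) = (-382.2, -297.5) N.
Magnitude = √((-382.2)² + (-297.5)²) = 484.4 N; direction = atan2(-297.5, -382.2) = 217.9°.

F ≈ 484 N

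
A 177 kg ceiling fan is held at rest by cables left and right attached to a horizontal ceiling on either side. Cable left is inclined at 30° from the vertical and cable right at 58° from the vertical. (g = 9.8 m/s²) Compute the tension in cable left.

T_left ≈ 1470 N

Angles from the horizontal: cable left is 90° − 30° = 60°, cable right is 90° − 58° = 32°.
Weight W = 177 × 9.8 = 1735 N acts straight down.
Horizontal: T_left cos 60° = T_right cos 32°  →  T_right = 0.5896 T_left.
Vertical: T_left sin 60° + T_right sin 32° = 1735.
Substituting the horizontal relation into the vertical equation gives 1.178 T_left = 1735, so T_left = 1472 N.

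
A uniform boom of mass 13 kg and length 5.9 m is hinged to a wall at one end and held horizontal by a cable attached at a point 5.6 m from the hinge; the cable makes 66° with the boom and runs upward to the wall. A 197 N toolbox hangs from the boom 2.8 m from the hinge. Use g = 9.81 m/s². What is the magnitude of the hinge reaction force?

|H| ≈ 175 N

Take torques about the hinge: T sin 66° · 5.6 = 13×9.81×2.95 + 197×2.8 = 927.81 N·m.
So T = 927.81 / (0.9135 × 5.6) = 181.36 N.
ΣF_x = 0: H_x = T cos 66° = 73.766 N.
ΣF_y = 0: H_y = (13×9.81 + 197) − T sin 66° = 324.53 − 165.68 = 158.85 N.
|H| = √(H_x² + H_y²) = √((73.766)² + (158.85)²) = 175.14 N.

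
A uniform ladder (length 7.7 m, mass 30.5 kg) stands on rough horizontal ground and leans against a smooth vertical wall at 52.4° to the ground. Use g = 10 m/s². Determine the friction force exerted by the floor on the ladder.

f ≈ 117 N

Torques about the foot: N_wall · 7.7 sin 52.4° = 30.5×10×3.85 cos 52.4° → N_wall = 117.44 N.
ΣF_x = 0: f_floor = N_wall = 117.44 N.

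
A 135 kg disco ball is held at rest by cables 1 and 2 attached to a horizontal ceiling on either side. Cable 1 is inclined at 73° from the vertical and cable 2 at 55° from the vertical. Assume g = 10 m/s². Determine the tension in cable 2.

T_2 ≈ 1640 N

Angles from the horizontal: cable 1 is 90° − 73° = 17°, cable 2 is 90° − 55° = 35°.
Weight W = 135 × 10 = 1350 N acts straight down.
Horizontal: T_1 cos 17° = T_2 cos 35°  →  T_1 = 0.8566 T_2.
Vertical: T_1 sin 17° + T_2 sin 35° = 1350.
Substituting the horizontal relation into the vertical equation gives 0.824 T_2 = 1350, so T_2 = 1638 N.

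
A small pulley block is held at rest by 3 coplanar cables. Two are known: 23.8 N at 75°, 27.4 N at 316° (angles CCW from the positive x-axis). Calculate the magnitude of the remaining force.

F ≈ 26.2 N

Sum the known components: ΣF_x = 25.87 N, ΣF_y = 3.955 N.
For equilibrium the remaining force must supply (−ΣF_x, −ΣF_y) = (-25.87, -3.955) N.
Magnitude = √((-25.87)² + (-3.955)²) = 26.17 N; direction = atan2(-3.955, -25.87) = 188.7°.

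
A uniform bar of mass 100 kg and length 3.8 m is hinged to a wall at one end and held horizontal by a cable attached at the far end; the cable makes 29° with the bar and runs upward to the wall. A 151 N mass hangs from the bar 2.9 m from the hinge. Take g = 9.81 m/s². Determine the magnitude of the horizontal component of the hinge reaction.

H_x ≈ 1090 N

Take torques about the hinge: T sin 29° · 3.8 = 100×9.81×1.9 + 151×2.9 = 2301.8 N·m.
So T = 2301.8 / (0.4848 × 3.8) = 1249.4 N.
ΣF_x = 0: H_x = T cos 29° = 1092.8 N.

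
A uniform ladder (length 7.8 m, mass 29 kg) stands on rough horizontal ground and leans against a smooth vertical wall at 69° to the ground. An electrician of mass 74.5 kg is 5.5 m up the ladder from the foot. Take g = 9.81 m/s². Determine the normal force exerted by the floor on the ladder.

ΣF_y = 0: N_floor = 29×9.81 + 74.5×9.81 = 1015.3 N.

N_floor ≈ 1020 N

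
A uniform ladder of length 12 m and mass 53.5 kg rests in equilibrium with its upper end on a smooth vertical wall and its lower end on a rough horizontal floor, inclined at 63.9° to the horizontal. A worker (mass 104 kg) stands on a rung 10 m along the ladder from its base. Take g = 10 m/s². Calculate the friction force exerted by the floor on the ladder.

Torques about the foot: N_wall · 12 sin 63.9° = 53.5×10×6 cos 63.9° + 104×10×10 cos 63.9° → N_wall = 555.62 N.
ΣF_x = 0: f_floor = N_wall = 555.62 N.

f ≈ 556 N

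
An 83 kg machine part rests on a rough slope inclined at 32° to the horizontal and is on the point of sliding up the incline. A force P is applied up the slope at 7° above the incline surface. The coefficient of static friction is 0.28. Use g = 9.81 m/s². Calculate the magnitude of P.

On the verge of sliding up the incline, friction equals μN and acts down the slope.
Perpendicular: N + P sin 7° = W cos 32° = 690.5 N.
Along incline: P cos 7° = W sin 32° + μN  with W sin 32° = 431.5 N.
Solving the pair for P and N: P = 608.6 N, N = 616.3 N (and f = μN = 172.6 N).

P ≈ 609 N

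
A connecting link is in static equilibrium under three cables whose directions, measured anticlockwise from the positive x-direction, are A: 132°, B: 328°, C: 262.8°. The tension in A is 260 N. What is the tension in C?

Resolve: ΣF_x = 260 cos 132° + T_B cos 328° + T_C cos 262.8° = 0.
        ΣF_y = 260 sin 132° + T_B sin 328° + T_C sin 262.8° = 0.
The known terms sum to (-174, 193.2) N, so 0.8480 T_B − 0.1253 T_C = 174 and -0.5299 T_B − 0.9921 T_C = -193.2.
Solving simultaneously: T_B = 216.8 N, T_C = 78.95 N.

T_C ≈ 78.9 N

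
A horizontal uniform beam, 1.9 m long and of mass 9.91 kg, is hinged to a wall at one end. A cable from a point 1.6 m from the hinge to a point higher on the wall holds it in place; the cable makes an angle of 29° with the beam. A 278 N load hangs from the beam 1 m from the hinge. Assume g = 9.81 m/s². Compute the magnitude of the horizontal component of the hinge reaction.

Take torques about the hinge: T sin 29° · 1.6 = 9.91×9.81×0.95 + 278×1 = 370.36 N·m.
So T = 370.36 / (0.4848 × 1.6) = 477.45 N.
ΣF_x = 0: H_x = T cos 29° = 417.59 N.

H_x ≈ 418 N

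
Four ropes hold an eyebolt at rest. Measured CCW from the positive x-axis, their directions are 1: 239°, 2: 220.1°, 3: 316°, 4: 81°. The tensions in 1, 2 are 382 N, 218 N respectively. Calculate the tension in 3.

T_3 ≈ 349 N

Resolve: ΣF_x = 382 cos 239° + 218 cos 220.1° + T_3 cos 316° + T_4 cos 81° = 0.
        ΣF_y = 382 sin 239° + 218 sin 220.1° + T_3 sin 316° + T_4 sin 81° = 0.
The known terms sum to (-363.5, -467.9) N, so 0.7193 T_3 + 0.1564 T_4 = 363.5 and -0.6947 T_3 + 0.9877 T_4 = 467.9.
Solving simultaneously: T_3 = 348.9 N, T_4 = 719.1 N.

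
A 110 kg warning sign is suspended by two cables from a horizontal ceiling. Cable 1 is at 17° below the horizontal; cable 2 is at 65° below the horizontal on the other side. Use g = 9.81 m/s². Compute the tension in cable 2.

T_2 ≈ 1040 N

Weight W = 110 × 9.81 = 1079 N acts straight down.
Horizontal: T_1 cos 17° = T_2 cos 65°  →  T_1 = 0.4419 T_2.
Vertical: T_1 sin 17° + T_2 sin 65° = 1079.
Substituting the horizontal relation into the vertical equation gives 1.036 T_2 = 1079, so T_2 = 1042 N.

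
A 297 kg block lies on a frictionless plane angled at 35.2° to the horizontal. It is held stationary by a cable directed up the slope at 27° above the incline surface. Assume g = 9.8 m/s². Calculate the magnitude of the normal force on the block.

Take axes along and perpendicular to the incline. Weight components: W sin 35.2° = 1678 N down-slope, W cos 35.2° = 2378 N into the surface.
Along incline: T cos 27° = W sin 35.2° → T = 1883 N.
Perpendicular: N = W cos 35.2° − T sin 27° = 1524 N.

N ≈ 1520 N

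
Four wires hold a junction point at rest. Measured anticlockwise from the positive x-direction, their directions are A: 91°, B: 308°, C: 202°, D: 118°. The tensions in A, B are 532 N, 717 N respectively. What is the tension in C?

Resolve: ΣF_x = 532 cos 91° + 717 cos 308° + T_C cos 202° + T_D cos 118° = 0.
        ΣF_y = 532 sin 91° + 717 sin 308° + T_C sin 202° + T_D sin 118° = 0.
The known terms sum to (432.1, -33.08) N, so -0.9272 T_C − 0.4695 T_D = -432.1 and -0.3746 T_C + 0.8829 T_D = 33.08.
Solving simultaneously: T_C = 368 N, T_D = 193.6 N.

T_C ≈ 368 N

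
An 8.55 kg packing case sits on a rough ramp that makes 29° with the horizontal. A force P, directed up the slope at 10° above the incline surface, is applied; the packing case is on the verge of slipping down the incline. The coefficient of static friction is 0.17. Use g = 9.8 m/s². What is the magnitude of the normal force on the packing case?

On the verge of sliding down the incline, friction equals μN and acts up the slope.
Perpendicular: N + P sin 10° = W cos 29° = 73.28 N.
Along incline: P cos 10° + μN = W sin 29° with W sin 29° = 40.62 N.
Solving the pair for P and N: P = 29.48 N, N = 68.16 N (and f = μN = 11.59 N).

N ≈ 68.2 N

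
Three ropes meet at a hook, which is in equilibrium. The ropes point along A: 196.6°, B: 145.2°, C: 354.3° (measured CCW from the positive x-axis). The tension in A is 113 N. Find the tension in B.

Resolve: ΣF_x = 113 cos 196.6° + T_B cos 145.2° + T_C cos 354.3° = 0.
        ΣF_y = 113 sin 196.6° + T_B sin 145.2° + T_C sin 354.3° = 0.
The known terms sum to (-108.3, -32.28) N, so -0.8211 T_B + 0.9951 T_C = 108.3 and 0.5707 T_B − 0.0993 T_C = 32.28.
Solving simultaneously: T_B = 88.17 N, T_C = 181.6 N.

T_B ≈ 88.2 N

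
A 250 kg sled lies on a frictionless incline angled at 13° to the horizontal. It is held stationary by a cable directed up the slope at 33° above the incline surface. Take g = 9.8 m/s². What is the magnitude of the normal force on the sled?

Take axes along and perpendicular to the incline. Weight components: W sin 13° = 551.1 N down-slope, W cos 13° = 2387 N into the surface.
Along incline: T cos 33° = W sin 13° → T = 657.1 N.
Perpendicular: N = W cos 13° − T sin 33° = 2029 N.

N ≈ 2030 N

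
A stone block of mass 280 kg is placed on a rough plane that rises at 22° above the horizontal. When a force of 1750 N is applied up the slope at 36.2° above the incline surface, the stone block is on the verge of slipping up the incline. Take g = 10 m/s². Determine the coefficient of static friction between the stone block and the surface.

μ ≈ 0.232

On the verge of sliding up the incline, friction is at its maximum μN and acts down the slope.
Perpendicular to incline: N = W cos 22° − P sin 36.2° = 2596 − 1034 = 1563 N.
Along incline: P cos 36.2° − μN = W sin 22° → μ = −(W sin 22° − P cos 36.2°) / N = 0.2325.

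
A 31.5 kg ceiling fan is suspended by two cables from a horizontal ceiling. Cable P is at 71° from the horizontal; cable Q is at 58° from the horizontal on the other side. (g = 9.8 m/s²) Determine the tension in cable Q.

T_Q ≈ 129 N

Weight W = 31.5 × 9.8 = 308.7 N acts straight down.
Horizontal: T_P cos 71° = T_Q cos 58°  →  T_P = 1.628 T_Q.
Vertical: T_P sin 71° + T_Q sin 58° = 308.7.
Substituting the horizontal relation into the vertical equation gives 2.387 T_Q = 308.7, so T_Q = 129.3 N.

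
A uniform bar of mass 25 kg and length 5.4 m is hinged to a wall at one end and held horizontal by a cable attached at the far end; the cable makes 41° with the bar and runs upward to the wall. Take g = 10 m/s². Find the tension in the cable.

T ≈ 191 N

Take torques about the hinge: T sin 41° · 5.4 = 25×10×2.7 = 675 N·m.
So T = 675 / (0.6561 × 5.4) = 190.53 N.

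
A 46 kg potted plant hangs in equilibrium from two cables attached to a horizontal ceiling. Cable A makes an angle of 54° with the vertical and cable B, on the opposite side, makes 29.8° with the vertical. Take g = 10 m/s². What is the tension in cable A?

T_A ≈ 230 N

Angles from the horizontal: cable A is 90° − 54° = 36°, cable B is 90° − 29.8° = 60.2°.
Weight W = 46 × 10 = 460 N acts straight down.
Horizontal: T_A cos 36° = T_B cos 60.2°  →  T_B = 1.628 T_A.
Vertical: T_A sin 36° + T_B sin 60.2° = 460.
Substituting the horizontal relation into the vertical equation gives 2 T_A = 460, so T_A = 230 N.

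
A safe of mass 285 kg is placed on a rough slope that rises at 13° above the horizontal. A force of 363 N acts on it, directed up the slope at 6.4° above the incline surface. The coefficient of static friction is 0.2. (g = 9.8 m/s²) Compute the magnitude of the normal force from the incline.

Axes along / perpendicular to the incline. W sin 13° = 628.3 N down-slope; W cos 13° = 2721 N into the surface.
Perpendicular: N = W cos 13° − P sin 6.4° = 2721 − 40.46 = 2681 N.
Along incline: P cos 6.4° + f = W sin 13° (friction acts up-slope) → f = 628.3 − 360.7 = 267.6 N.
|f| = 267.6 N ≤ μN = 536.2 N, so the safe is indeed static.

N ≈ 2680 N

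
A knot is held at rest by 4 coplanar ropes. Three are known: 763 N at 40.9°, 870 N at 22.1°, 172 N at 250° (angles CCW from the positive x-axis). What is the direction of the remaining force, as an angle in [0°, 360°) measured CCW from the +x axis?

Sum the known components: ΣF_x = 1324 N, ΣF_y = 665.3 N.
For equilibrium the remaining force must supply (−ΣF_x, −ΣF_y) = (-1324, -665.3) N.
Magnitude = √((-1324)² + (-665.3)²) = 1482 N; direction = atan2(-665.3, -1324) = 206.7°.

θ ≈ 207°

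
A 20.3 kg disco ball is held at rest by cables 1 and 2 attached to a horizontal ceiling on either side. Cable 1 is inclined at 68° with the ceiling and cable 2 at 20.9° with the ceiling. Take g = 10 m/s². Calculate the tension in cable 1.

Weight W = 20.3 × 10 = 203 N acts straight down.
Horizontal: T_1 cos 68° = T_2 cos 20.9°  →  T_2 = 0.401 T_1.
Vertical: T_1 sin 68° + T_2 sin 20.9° = 203.
Substituting the horizontal relation into the vertical equation gives 1.07 T_1 = 203, so T_1 = 189.7 N.

T_1 ≈ 190 N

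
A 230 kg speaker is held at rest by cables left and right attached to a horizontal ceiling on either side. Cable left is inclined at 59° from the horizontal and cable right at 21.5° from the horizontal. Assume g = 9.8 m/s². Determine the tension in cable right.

Weight W = 230 × 9.8 = 2254 N acts straight down.
Horizontal: T_left cos 59° = T_right cos 21.5°  →  T_left = 1.807 T_right.
Vertical: T_left sin 59° + T_right sin 21.5° = 2254.
Substituting the horizontal relation into the vertical equation gives 1.915 T_right = 2254, so T_right = 1177 N.

T_right ≈ 1180 N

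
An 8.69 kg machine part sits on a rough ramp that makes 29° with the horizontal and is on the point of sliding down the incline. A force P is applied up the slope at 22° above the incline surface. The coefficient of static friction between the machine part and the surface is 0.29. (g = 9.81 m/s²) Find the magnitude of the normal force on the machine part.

On the verge of sliding down the incline, friction equals μN and acts up the slope.
Perpendicular: N + P sin 22° = W cos 29° = 74.56 N.
Along incline: P cos 22° + μN = W sin 29° with W sin 29° = 41.33 N.
Solving the pair for P and N: P = 24.08 N, N = 65.54 N (and f = μN = 19.01 N).

N ≈ 65.5 N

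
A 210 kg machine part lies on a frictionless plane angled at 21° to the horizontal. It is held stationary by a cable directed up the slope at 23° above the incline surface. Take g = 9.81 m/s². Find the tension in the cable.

Take axes along and perpendicular to the incline. Weight components: W sin 21° = 738.3 N down-slope, W cos 21° = 1923 N into the surface.
Along incline: T cos 23° = W sin 21° → T = 802 N.
Perpendicular: N = W cos 21° − T sin 23° = 1610 N.

T ≈ 802 N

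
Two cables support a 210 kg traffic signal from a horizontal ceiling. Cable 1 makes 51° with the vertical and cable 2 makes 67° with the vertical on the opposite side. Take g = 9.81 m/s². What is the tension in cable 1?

T_1 ≈ 2150 N

Angles from the horizontal: cable 1 is 90° − 51° = 39°, cable 2 is 90° − 67° = 23°.
Weight W = 210 × 9.81 = 2060 N acts straight down.
Horizontal: T_1 cos 39° = T_2 cos 23°  →  T_2 = 0.8443 T_1.
Vertical: T_1 sin 39° + T_2 sin 23° = 2060.
Substituting the horizontal relation into the vertical equation gives 0.9592 T_1 = 2060, so T_1 = 2148 N.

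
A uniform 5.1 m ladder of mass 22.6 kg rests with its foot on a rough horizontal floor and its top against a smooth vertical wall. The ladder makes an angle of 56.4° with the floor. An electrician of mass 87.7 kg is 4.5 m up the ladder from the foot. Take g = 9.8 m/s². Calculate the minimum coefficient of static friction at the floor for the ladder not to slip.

ΣF_y = 0: N_floor = 22.6×9.8 + 87.7×9.8 = 1080.9 N.
Torques about the foot: N_wall · 5.1 sin 56.4° = 22.6×9.8×2.55 cos 56.4° + 87.7×9.8×4.5 cos 56.4° → N_wall = 577.42 N.
ΣF_x = 0: f_floor = N_wall = 577.42 N.
μ_min = f_floor / N_floor = 577.42 / 1080.9 = 0.5342.

μ_min ≈ 0.534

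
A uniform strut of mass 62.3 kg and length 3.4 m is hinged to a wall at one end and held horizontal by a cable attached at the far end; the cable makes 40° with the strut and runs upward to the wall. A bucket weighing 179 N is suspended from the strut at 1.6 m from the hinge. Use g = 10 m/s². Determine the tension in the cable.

T ≈ 616 N

Take torques about the hinge: T sin 40° · 3.4 = 62.3×10×1.7 + 179×1.6 = 1345.5 N·m.
So T = 1345.5 / (0.6428 × 3.4) = 615.65 N.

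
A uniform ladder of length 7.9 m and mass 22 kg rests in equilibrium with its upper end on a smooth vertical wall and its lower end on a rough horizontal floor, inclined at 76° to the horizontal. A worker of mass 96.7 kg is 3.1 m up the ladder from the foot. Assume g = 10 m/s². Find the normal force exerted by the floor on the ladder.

N_floor ≈ 1190 N

ΣF_y = 0: N_floor = 22×10 + 96.7×10 = 1187 N.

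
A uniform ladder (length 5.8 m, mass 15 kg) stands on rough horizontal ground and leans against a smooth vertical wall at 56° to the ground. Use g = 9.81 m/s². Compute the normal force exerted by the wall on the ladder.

Torques about the foot: N_wall · 5.8 sin 56° = 15×9.81×2.9 cos 56° → N_wall = 49.627 N.

N_wall ≈ 49.6 N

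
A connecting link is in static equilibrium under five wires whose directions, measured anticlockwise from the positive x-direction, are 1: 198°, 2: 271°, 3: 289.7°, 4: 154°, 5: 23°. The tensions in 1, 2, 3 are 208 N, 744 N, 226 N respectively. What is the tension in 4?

T_4 ≈ 1190 N

Resolve: ΣF_x = 208 cos 198° + 744 cos 271° + 226 cos 289.7° + T_4 cos 154° + T_5 cos 23° = 0.
        ΣF_y = 208 sin 198° + 744 sin 271° + 226 sin 289.7° + T_4 sin 154° + T_5 sin 23° = 0.
The known terms sum to (-108.7, -1021) N, so -0.8988 T_4 + 0.9205 T_5 = 108.7 and 0.4384 T_4 + 0.3907 T_5 = 1021.
Solving simultaneously: T_4 = 1189 N, T_5 = 1279 N.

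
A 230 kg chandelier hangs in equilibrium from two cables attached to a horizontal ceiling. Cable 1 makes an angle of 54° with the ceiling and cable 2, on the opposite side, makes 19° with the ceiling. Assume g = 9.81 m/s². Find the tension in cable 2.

Weight W = 230 × 9.81 = 2256 N acts straight down.
Horizontal: T_1 cos 54° = T_2 cos 19°  →  T_1 = 1.609 T_2.
Vertical: T_1 sin 54° + T_2 sin 19° = 2256.
Substituting the horizontal relation into the vertical equation gives 1.627 T_2 = 2256, so T_2 = 1387 N.

T_2 ≈ 1390 N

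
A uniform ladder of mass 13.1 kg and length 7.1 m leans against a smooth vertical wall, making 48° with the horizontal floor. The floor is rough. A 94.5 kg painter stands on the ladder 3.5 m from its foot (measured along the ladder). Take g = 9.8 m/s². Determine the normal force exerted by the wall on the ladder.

N_wall ≈ 469 N

Torques about the foot: N_wall · 7.1 sin 48° = 13.1×9.8×3.55 cos 48° + 94.5×9.8×3.5 cos 48° → N_wall = 468.86 N.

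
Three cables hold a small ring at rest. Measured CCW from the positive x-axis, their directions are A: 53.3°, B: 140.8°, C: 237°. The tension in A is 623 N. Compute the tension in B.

T_B ≈ 40.4 N

Resolve: ΣF_x = 623 cos 53.3° + T_B cos 140.8° + T_C cos 237° = 0.
        ΣF_y = 623 sin 53.3° + T_B sin 140.8° + T_C sin 237° = 0.
The known terms sum to (372.3, 499.5) N, so -0.7749 T_B − 0.5446 T_C = -372.3 and 0.6320 T_B − 0.8387 T_C = -499.5.
Solving simultaneously: T_B = 40.44 N, T_C = 626.1 N.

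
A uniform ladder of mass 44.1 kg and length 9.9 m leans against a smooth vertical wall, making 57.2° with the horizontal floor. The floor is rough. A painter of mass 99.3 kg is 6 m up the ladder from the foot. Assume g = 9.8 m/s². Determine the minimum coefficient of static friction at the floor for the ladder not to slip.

μ_min ≈ 0.370

ΣF_y = 0: N_floor = 44.1×9.8 + 99.3×9.8 = 1405.3 N.
Torques about the foot: N_wall · 9.9 sin 57.2° = 44.1×9.8×4.95 cos 57.2° + 99.3×9.8×6 cos 57.2° → N_wall = 519.35 N.
ΣF_x = 0: f_floor = N_wall = 519.35 N.
μ_min = f_floor / N_floor = 519.35 / 1405.3 = 0.3696.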